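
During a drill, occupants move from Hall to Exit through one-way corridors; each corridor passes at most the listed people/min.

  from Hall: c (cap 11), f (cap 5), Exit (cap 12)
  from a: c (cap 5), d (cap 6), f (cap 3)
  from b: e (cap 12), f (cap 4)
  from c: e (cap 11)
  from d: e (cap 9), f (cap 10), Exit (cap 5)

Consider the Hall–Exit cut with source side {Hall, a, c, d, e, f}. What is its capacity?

Edges leaving {Hall, a, c, d, e, f}: Hall→Exit (12), d→Exit (5).
Cut capacity = 12 + 5 = 17.

17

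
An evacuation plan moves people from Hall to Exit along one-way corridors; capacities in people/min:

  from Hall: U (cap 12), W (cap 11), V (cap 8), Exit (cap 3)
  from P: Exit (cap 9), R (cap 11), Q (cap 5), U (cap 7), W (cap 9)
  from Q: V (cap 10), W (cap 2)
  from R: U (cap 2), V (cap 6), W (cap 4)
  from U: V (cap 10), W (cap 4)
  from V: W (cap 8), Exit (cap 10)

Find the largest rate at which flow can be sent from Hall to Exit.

Augment Hall→Exit: bottleneck 3, flow now 3.
Augment Hall→V→Exit: bottleneck 8, flow now 11.
Augment Hall→U→V→Exit: bottleneck 2, flow now 13.
No augmenting path remains; maximum flow = 13.
In the residual graph, reachable from Hall: {Hall, U, V, W}.
Min-cut edges: Hall→Exit (3), V→Exit (10); capacity 3 + 10 = 13.
This cut is saturated, so no flow can exceed 13.

13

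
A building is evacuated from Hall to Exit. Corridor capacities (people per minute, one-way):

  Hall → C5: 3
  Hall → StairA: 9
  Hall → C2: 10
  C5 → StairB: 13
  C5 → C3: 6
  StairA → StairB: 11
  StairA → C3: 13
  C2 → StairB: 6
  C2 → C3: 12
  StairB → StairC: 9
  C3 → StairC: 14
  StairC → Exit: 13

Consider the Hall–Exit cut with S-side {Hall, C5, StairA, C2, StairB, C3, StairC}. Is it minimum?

Given cut capacity: 13 = 13.
Augment Hall→C5→StairB→StairC→Exit: bottleneck 3, flow now 3.
Augment Hall→StairA→StairB→StairC→Exit: bottleneck 6, flow now 9.
Augment Hall→StairA→C3→StairC→Exit: bottleneck 3, flow now 12.
Augment Hall→C2→C3→StairC→Exit: bottleneck 1, flow now 13.
No augmenting path remains; maximum flow = 13.
Cut capacity 13 equals the max flow, so it is a minimum cut.

Yes — it is a minimum cut (capacity 13).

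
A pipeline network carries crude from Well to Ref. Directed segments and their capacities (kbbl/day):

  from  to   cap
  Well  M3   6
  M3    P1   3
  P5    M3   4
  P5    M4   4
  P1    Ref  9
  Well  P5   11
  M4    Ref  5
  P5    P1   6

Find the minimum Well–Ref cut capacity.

Augment Well→P5→P1→Ref: bottleneck 6, flow now 6.
Augment Well→P5→M4→Ref: bottleneck 4, flow now 10.
Augment Well→M3→P1→Ref: bottleneck 3, flow now 13.
No augmenting path remains; maximum flow = 13.
By max-flow min-cut, the minimum cut capacity equals the max flow.
In the residual graph, reachable from Well: {Well, P5, M3}.
Min-cut edges: P5→P1 (6), P5→M4 (4), M3→P1 (3); capacity 6 + 4 + 3 = 13.

13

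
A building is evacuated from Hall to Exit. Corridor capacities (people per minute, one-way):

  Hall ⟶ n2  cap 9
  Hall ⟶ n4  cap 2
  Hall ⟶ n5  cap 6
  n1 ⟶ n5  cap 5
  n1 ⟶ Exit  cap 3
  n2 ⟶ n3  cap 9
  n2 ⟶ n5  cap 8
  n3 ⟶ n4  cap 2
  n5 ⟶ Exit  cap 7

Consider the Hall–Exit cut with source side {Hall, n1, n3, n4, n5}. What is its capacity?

Edges leaving {Hall, n1, n3, n4, n5}: Hall→n2 (9), n1→Exit (3), n5→Exit (7).
Cut capacity = 9 + 3 + 7 = 19.

19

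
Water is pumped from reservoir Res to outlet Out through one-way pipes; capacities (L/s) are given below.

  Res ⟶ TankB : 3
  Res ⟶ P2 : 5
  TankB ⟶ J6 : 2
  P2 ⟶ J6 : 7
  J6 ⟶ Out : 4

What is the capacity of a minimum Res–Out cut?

4

Augment Res→TankB→J6→Out: bottleneck 2, flow now 2.
Augment Res→P2→J6→Out: bottleneck 2, flow now 4.
No augmenting path remains; maximum flow = 4.
By max-flow min-cut, the minimum cut capacity equals the max flow.
In the residual graph, reachable from Res: {Res, TankB, P2, J6}.
Min-cut edges: J6→Out (4); capacity 4 = 4.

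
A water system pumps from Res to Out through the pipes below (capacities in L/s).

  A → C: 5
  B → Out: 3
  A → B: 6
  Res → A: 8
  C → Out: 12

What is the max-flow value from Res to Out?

8

Augment Res→A→B→Out: bottleneck 3, flow now 3.
Augment Res→A→C→Out: bottleneck 5, flow now 8.
No augmenting path remains; maximum flow = 8.
In the residual graph, reachable from Res: {Res}.
Min-cut edges: Res→A (8); capacity 8 = 8.
This cut is saturated, so no flow can exceed 8.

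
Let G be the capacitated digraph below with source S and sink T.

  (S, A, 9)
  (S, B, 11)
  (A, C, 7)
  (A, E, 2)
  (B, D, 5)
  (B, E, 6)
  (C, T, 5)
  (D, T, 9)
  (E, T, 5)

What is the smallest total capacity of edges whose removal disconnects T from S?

15

Augment S→A→C→T: bottleneck 5, flow now 5.
Augment S→A→E→T: bottleneck 2, flow now 7.
Augment S→B→D→T: bottleneck 5, flow now 12.
Augment S→B→E→T: bottleneck 3, flow now 15.
No augmenting path remains; maximum flow = 15.
By max-flow min-cut, the minimum cut capacity equals the max flow.
In the residual graph, reachable from S: {S, A, B, C, E}.
Min-cut edges: B→D (5), C→T (5), E→T (5); capacity 5 + 5 + 5 = 15.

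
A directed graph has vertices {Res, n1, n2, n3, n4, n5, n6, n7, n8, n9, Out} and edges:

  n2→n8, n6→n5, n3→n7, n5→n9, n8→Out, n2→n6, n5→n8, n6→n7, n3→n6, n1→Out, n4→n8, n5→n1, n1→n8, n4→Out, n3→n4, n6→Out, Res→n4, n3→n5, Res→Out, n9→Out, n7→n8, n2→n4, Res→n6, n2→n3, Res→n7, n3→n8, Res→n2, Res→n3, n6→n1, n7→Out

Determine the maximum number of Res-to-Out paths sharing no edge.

Assign every edge capacity 1; by Menger, the answer equals the max flow.
Path Res→Out (+1); total 1.
Path Res→n4→Out (+1); total 2.
Path Res→n6→Out (+1); total 3.
Path Res→n7→Out (+1); total 4.
Path Res→n2→n8→Out (+1); total 5.
Path Res→n3→n5→n1→Out (+1); total 6.
No residual Res→Out path; max flow = 6.
Certifying cut of size 6: {Res→Out, Res→n2, Res→n3, Res→n4, Res→n6, Res→n7}.

6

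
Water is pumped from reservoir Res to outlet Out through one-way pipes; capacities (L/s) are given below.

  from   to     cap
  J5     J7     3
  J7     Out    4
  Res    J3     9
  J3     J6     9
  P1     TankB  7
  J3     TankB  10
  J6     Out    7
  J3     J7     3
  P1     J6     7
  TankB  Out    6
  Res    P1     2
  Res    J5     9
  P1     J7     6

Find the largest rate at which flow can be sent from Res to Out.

Augment Res→P1→TankB→Out: bottleneck 2, flow now 2.
Augment Res→J5→J7→Out: bottleneck 3, flow now 5.
Augment Res→J3→TankB→Out: bottleneck 4, flow now 9.
Augment Res→J3→J7→Out: bottleneck 1, flow now 10.
Augment Res→J3→J6→Out: bottleneck 4, flow now 14.
No augmenting path remains; maximum flow = 14.
In the residual graph, reachable from Res: {Res, J5}.
Min-cut edges: Res→P1 (2), Res→J3 (9), J5→J7 (3); capacity 2 + 9 + 3 = 14.
This cut is saturated, so no flow can exceed 14.

14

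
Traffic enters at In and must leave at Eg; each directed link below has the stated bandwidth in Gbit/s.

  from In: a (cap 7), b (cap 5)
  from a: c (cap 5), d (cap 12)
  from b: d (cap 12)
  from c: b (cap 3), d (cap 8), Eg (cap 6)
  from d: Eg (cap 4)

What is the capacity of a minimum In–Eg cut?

9

Augment In→a→c→Eg: bottleneck 5, flow now 5.
Augment In→a→d→Eg: bottleneck 2, flow now 7.
Augment In→b→d→Eg: bottleneck 2, flow now 9.
No augmenting path remains; maximum flow = 9.
By max-flow min-cut, the minimum cut capacity equals the max flow.
In the residual graph, reachable from In: {In, a, b, d}.
Min-cut edges: a→c (5), d→Eg (4); capacity 5 + 4 = 9.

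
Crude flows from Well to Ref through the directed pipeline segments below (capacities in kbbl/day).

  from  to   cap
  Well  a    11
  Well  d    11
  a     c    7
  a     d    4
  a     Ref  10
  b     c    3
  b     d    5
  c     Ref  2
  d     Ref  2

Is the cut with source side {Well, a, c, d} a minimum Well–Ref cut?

Given cut capacity: 10 + 2 + 2 = 14.
Augment Well→a→Ref: bottleneck 10, flow now 10.
Augment Well→d→Ref: bottleneck 2, flow now 12.
Augment Well→a→c→Ref: bottleneck 1, flow now 13.
No augmenting path remains; maximum flow = 13.
In the residual graph, reachable from Well: {Well, d}.
Min-cut edges: Well→a (11), d→Ref (2); capacity 11 + 2 = 13.
Cut capacity 14 exceeds the max flow 13, so it is not minimum.

No — its capacity is 14, but the minimum cut has capacity 13.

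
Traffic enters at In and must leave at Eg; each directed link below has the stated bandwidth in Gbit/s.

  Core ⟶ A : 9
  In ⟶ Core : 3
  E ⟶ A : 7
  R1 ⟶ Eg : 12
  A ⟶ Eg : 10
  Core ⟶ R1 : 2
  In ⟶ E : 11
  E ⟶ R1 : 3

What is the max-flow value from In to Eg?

Augment In→Core→A→Eg: bottleneck 3, flow now 3.
Augment In→E→A→Eg: bottleneck 7, flow now 10.
Augment In→E→R1→Eg: bottleneck 3, flow now 13.
No augmenting path remains; maximum flow = 13.
In the residual graph, reachable from In: {In, E}.
Min-cut edges: In→Core (3), E→A (7), E→R1 (3); capacity 3 + 7 + 3 = 13.
This cut is saturated, so no flow can exceed 13.

13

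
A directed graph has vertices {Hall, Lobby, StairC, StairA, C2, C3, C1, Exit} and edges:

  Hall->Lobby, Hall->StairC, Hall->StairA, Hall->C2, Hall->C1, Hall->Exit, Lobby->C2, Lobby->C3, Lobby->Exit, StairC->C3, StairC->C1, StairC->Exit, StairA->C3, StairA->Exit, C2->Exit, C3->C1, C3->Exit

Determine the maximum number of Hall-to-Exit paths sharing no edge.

5

Assign every edge capacity 1; by Menger, the answer equals the max flow.
Path Hall→Exit (+1); total 1.
Path Hall→Lobby→Exit (+1); total 2.
Path Hall→StairC→Exit (+1); total 3.
Path Hall→StairA→Exit (+1); total 4.
Path Hall→C2→Exit (+1); total 5.
No residual Hall→Exit path; max flow = 5.
Certifying cut of size 5: {Hall→C2, Hall→Exit, Hall→Lobby, Hall→StairA, Hall→StairC}.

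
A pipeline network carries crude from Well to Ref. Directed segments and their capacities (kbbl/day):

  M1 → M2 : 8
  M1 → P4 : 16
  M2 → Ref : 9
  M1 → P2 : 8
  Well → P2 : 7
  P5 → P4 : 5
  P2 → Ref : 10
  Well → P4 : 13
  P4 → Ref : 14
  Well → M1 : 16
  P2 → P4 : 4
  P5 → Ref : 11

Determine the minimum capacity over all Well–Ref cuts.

Augment Well→P2→Ref: bottleneck 7, flow now 7.
Augment Well→P4→Ref: bottleneck 13, flow now 20.
Augment Well→M1→M2→Ref: bottleneck 8, flow now 28.
Augment Well→M1→P2→Ref: bottleneck 3, flow now 31.
Augment Well→M1→P4→Ref: bottleneck 1, flow now 32.
No augmenting path remains; maximum flow = 32.
By max-flow min-cut, the minimum cut capacity equals the max flow.
In the residual graph, reachable from Well: {Well, M1, P2, P4}.
Min-cut edges: M1→M2 (8), P2→Ref (10), P4→Ref (14); capacity 8 + 10 + 14 = 32.

32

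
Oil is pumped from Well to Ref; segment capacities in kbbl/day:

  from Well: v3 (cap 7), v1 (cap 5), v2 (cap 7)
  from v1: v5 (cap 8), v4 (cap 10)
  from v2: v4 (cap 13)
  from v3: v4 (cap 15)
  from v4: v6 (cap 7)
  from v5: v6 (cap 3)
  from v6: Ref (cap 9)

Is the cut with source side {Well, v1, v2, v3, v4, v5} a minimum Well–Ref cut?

No — its capacity is 10, but the minimum cut has capacity 9.

Given cut capacity: 7 + 3 = 10.
Augment Well→v1→v4→v6→Ref: bottleneck 5, flow now 5.
Augment Well→v2→v4→v6→Ref: bottleneck 2, flow now 7.
Augment Well→v2→v4→v1→v5→v6→Ref: bottleneck 2, flow now 9. (uses reverse residual edge)
No augmenting path remains; maximum flow = 9.
In the residual graph, reachable from Well: {Well, v1, v2, v3, v4, v5, v6}.
Min-cut edges: v6→Ref (9); capacity 9 = 9.
Cut capacity 10 exceeds the max flow 9, so it is not minimum.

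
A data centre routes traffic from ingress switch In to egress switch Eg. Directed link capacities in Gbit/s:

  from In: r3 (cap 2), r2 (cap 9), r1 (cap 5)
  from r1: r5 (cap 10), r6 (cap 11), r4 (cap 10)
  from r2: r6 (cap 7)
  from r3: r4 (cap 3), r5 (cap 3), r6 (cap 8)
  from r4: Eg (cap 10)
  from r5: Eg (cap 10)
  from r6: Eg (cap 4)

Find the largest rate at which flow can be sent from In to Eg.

11

Augment In→r1→r4→Eg: bottleneck 5, flow now 5.
Augment In→r2→r6→Eg: bottleneck 4, flow now 9.
Augment In→r3→r4→Eg: bottleneck 2, flow now 11.
No augmenting path remains; maximum flow = 11.
In the residual graph, reachable from In: {In, r2, r6}.
Min-cut edges: In→r1 (5), In→r3 (2), r6→Eg (4); capacity 5 + 2 + 4 = 11.
This cut is saturated, so no flow can exceed 11.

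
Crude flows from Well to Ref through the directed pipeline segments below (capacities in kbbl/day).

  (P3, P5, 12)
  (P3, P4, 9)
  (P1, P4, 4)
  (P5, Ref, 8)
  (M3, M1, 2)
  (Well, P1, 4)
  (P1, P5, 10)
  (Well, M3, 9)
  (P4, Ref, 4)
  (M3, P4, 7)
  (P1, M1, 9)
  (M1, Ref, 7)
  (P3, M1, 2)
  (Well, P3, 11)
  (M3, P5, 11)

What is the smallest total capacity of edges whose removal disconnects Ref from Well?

Augment Well→P3→M1→Ref: bottleneck 2, flow now 2.
Augment Well→P3→P4→Ref: bottleneck 4, flow now 6.
Augment Well→P3→P5→Ref: bottleneck 5, flow now 11.
Augment Well→M3→M1→Ref: bottleneck 2, flow now 13.
Augment Well→M3→P5→Ref: bottleneck 3, flow now 16.
Augment Well→P1→M1→Ref: bottleneck 3, flow now 19.
No augmenting path remains; maximum flow = 19.
By max-flow min-cut, the minimum cut capacity equals the max flow.
In the residual graph, reachable from Well: {Well, P3, M3, P1, M1, P4, P5}.
Min-cut edges: M1→Ref (7), P4→Ref (4), P5→Ref (8); capacity 7 + 4 + 8 = 19.

19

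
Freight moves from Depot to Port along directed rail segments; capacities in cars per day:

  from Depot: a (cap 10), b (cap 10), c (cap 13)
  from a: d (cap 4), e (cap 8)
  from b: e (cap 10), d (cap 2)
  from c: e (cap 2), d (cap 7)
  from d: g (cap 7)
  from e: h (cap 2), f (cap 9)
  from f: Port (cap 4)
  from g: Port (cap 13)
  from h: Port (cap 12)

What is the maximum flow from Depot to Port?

13

Augment Depot→a→d→g→Port: bottleneck 4, flow now 4.
Augment Depot→a→e→f→Port: bottleneck 4, flow now 8.
Augment Depot→a→e→h→Port: bottleneck 2, flow now 10.
Augment Depot→b→d→g→Port: bottleneck 2, flow now 12.
Augment Depot→c→d→g→Port: bottleneck 1, flow now 13.
No augmenting path remains; maximum flow = 13.
In the residual graph, reachable from Depot: {Depot, a, b, c, d, e, f}.
Min-cut edges: d→g (7), e→h (2), f→Port (4); capacity 7 + 2 + 4 = 13.
This cut is saturated, so no flow can exceed 13.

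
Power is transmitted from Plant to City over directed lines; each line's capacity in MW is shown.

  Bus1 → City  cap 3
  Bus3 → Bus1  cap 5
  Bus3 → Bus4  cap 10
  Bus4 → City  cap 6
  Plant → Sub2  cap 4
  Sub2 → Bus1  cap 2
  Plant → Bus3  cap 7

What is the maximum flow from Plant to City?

Augment Plant→Bus3→Bus1→City: bottleneck 3, flow now 3.
Augment Plant→Bus3→Bus4→City: bottleneck 4, flow now 7.
Augment Plant→Sub2→Bus1→Bus3→Bus4→City: bottleneck 2, flow now 9. (uses reverse residual edge)
No augmenting path remains; maximum flow = 9.
In the residual graph, reachable from Plant: {Plant, Sub2}.
Min-cut edges: Plant→Bus3 (7), Sub2→Bus1 (2); capacity 7 + 2 = 9.
This cut is saturated, so no flow can exceed 9.

9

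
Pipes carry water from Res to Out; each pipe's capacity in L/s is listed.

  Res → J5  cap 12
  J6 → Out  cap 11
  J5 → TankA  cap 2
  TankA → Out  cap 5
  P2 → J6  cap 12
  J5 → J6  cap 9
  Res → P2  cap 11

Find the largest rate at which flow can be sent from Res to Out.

Augment Res→J5→J6→Out: bottleneck 9, flow now 9.
Augment Res→J5→TankA→Out: bottleneck 2, flow now 11.
Augment Res→P2→J6→Out: bottleneck 2, flow now 13.
No augmenting path remains; maximum flow = 13.
In the residual graph, reachable from Res: {Res, J5, P2, J6}.
Min-cut edges: J5→TankA (2), J6→Out (11); capacity 2 + 11 = 13.
This cut is saturated, so no flow can exceed 13.

13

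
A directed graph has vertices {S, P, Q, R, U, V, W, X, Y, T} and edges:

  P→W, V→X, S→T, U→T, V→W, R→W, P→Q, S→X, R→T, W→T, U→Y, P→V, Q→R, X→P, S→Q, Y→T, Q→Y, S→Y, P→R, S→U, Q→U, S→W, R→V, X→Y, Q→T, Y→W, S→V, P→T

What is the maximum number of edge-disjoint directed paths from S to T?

Assign every edge capacity 1; by Menger, the answer equals the max flow.
Path S→T (+1); total 1.
Path S→Q→T (+1); total 2.
Path S→U→T (+1); total 3.
Path S→W→T (+1); total 4.
Path S→Y→T (+1); total 5.
Path S→X→P→T (+1); total 6.
No residual S→T path; max flow = 6.
Certifying cut of size 6: {S→Q, S→T, S→U, W→T, X→P, Y→T}.

6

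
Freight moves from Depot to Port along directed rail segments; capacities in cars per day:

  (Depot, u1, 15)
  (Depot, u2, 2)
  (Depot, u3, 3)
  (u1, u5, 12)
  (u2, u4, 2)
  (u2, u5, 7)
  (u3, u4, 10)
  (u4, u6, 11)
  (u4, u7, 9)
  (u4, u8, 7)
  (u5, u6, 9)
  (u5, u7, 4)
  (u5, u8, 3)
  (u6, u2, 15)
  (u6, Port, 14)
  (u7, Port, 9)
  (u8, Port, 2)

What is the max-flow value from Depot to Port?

17

Augment Depot→u1→u5→u6→Port: bottleneck 9, flow now 9.
Augment Depot→u1→u5→u7→Port: bottleneck 3, flow now 12.
Augment Depot→u2→u4→u6→Port: bottleneck 2, flow now 14.
Augment Depot→u3→u4→u6→Port: bottleneck 3, flow now 17.
No augmenting path remains; maximum flow = 17.
In the residual graph, reachable from Depot: {Depot, u1}.
Min-cut edges: Depot→u2 (2), Depot→u3 (3), u1→u5 (12); capacity 2 + 3 + 12 = 17.
This cut is saturated, so no flow can exceed 17.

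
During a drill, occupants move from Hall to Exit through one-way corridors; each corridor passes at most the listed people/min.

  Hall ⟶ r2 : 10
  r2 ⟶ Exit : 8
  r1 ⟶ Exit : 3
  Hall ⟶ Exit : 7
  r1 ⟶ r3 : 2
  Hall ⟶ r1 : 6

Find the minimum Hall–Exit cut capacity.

18

Augment Hall→Exit: bottleneck 7, flow now 7.
Augment Hall→r1→Exit: bottleneck 3, flow now 10.
Augment Hall→r2→Exit: bottleneck 8, flow now 18.
No augmenting path remains; maximum flow = 18.
By max-flow min-cut, the minimum cut capacity equals the max flow.
In the residual graph, reachable from Hall: {Hall, r1, r2, r3}.
Min-cut edges: Hall→Exit (7), r1→Exit (3), r2→Exit (8); capacity 7 + 3 + 8 = 18.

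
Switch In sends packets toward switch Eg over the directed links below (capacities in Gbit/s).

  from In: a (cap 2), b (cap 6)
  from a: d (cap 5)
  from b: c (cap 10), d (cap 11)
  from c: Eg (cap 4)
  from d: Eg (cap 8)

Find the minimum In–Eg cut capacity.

Augment In→a→d→Eg: bottleneck 2, flow now 2.
Augment In→b→c→Eg: bottleneck 4, flow now 6.
Augment In→b→d→Eg: bottleneck 2, flow now 8.
No augmenting path remains; maximum flow = 8.
By max-flow min-cut, the minimum cut capacity equals the max flow.
In the residual graph, reachable from In: {In}.
Min-cut edges: In→a (2), In→b (6); capacity 2 + 6 = 8.

8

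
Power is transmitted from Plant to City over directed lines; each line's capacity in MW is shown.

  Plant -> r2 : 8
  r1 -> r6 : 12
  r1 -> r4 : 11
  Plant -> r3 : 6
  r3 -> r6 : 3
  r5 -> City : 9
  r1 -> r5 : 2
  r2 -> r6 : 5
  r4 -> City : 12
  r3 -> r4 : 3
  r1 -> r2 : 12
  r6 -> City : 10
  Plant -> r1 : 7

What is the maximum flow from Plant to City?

Augment Plant→r1→r4→City: bottleneck 7, flow now 7.
Augment Plant→r2→r6→City: bottleneck 5, flow now 12.
Augment Plant→r3→r4→City: bottleneck 3, flow now 15.
Augment Plant→r3→r6→City: bottleneck 3, flow now 18.
No augmenting path remains; maximum flow = 18.
In the residual graph, reachable from Plant: {Plant, r2}.
Min-cut edges: Plant→r1 (7), Plant→r3 (6), r2→r6 (5); capacity 7 + 6 + 5 = 18.
This cut is saturated, so no flow can exceed 18.

18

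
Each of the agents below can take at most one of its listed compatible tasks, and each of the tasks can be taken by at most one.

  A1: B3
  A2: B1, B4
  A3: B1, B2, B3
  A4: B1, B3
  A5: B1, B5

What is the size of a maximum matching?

Unit-capacity flow: source→left, listed edges, right→sink; max matching = max flow.
Augmenting path A1→B3 (+1); matched 1.
Augmenting path A2→B1 (+1); matched 2.
Augmenting path A3→B2 (+1); matched 3.
Augmenting path A5→B5 (+1); matched 4.
Augmenting path A4→B1→A2→B4 (+1); matched 5.
No augmenting path remains; maximum matching = 5.
König certificate: {A1, A2, A3, A4, A5} is a vertex cover of size 5 (every listed pair touches it), so no matching can be larger.

5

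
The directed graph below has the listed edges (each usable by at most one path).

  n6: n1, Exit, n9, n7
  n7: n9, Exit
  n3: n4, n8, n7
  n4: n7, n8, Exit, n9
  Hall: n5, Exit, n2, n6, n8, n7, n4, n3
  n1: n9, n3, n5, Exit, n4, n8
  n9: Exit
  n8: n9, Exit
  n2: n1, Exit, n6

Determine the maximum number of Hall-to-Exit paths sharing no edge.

Assign every edge capacity 1; by Menger, the answer equals the max flow.
Path Hall→Exit (+1); total 1.
Path Hall→n2→Exit (+1); total 2.
Path Hall→n4→Exit (+1); total 3.
Path Hall→n6→Exit (+1); total 4.
Path Hall→n7→Exit (+1); total 5.
Path Hall→n8→Exit (+1); total 6.
Path Hall→n3→n4→n9→Exit (+1); total 7.
No residual Hall→Exit path; max flow = 7.
Certifying cut of size 7: {Hall→Exit, Hall→n2, Hall→n3, Hall→n4, Hall→n6, Hall→n7, Hall→n8}.

7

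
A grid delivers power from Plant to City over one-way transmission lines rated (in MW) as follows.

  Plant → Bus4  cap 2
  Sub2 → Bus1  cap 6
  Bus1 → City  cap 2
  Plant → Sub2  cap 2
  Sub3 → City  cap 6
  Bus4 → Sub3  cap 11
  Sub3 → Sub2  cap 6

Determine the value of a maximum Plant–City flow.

Augment Plant→Bus4→Sub3→City: bottleneck 2, flow now 2.
Augment Plant→Sub2→Bus1→City: bottleneck 2, flow now 4.
No augmenting path remains; maximum flow = 4.
In the residual graph, reachable from Plant: {Plant}.
Min-cut edges: Plant→Bus4 (2), Plant→Sub2 (2); capacity 2 + 2 = 4.
This cut is saturated, so no flow can exceed 4.

4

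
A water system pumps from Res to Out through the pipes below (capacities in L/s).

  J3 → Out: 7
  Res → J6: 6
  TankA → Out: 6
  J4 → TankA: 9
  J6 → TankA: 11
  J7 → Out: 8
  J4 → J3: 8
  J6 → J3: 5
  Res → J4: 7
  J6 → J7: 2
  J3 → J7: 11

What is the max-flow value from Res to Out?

13

Augment Res→J4→TankA→Out: bottleneck 6, flow now 6.
Augment Res→J4→J3→Out: bottleneck 1, flow now 7.
Augment Res→J6→J7→Out: bottleneck 2, flow now 9.
Augment Res→J6→J3→Out: bottleneck 4, flow now 13.
No augmenting path remains; maximum flow = 13.
In the residual graph, reachable from Res: {Res}.
Min-cut edges: Res→J4 (7), Res→J6 (6); capacity 7 + 6 = 13.
This cut is saturated, so no flow can exceed 13.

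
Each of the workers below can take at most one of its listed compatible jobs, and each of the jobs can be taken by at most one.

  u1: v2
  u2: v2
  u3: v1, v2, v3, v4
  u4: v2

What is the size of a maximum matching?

Unit-capacity flow: source→left, listed edges, right→sink; max matching = max flow.
Augmenting path u1→v2 (+1); matched 1.
Augmenting path u3→v1 (+1); matched 2.
No augmenting path remains; maximum matching = 2.
König certificate: {u3, v2} is a vertex cover of size 2 (every listed pair touches it), so no matching can be larger.

2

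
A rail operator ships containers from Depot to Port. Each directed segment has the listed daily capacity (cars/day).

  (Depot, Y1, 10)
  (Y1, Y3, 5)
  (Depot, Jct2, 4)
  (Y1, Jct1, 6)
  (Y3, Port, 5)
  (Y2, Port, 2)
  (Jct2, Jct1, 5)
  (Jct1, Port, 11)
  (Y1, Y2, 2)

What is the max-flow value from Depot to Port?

14

Augment Depot→Jct2→Jct1→Port: bottleneck 4, flow now 4.
Augment Depot→Y1→Jct1→Port: bottleneck 6, flow now 10.
Augment Depot→Y1→Y2→Port: bottleneck 2, flow now 12.
Augment Depot→Y1→Y3→Port: bottleneck 2, flow now 14.
No augmenting path remains; maximum flow = 14.
In the residual graph, reachable from Depot: {Depot}.
Min-cut edges: Depot→Jct2 (4), Depot→Y1 (10); capacity 4 + 10 = 14.
This cut is saturated, so no flow can exceed 14.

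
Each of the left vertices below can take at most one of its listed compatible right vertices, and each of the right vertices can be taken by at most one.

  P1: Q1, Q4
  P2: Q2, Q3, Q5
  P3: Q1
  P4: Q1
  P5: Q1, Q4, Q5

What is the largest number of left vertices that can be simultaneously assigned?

4

Unit-capacity flow: source→left, listed edges, right→sink; max matching = max flow.
Augmenting path P1→Q1 (+1); matched 1.
Augmenting path P2→Q2 (+1); matched 2.
Augmenting path P5→Q4 (+1); matched 3.
Augmenting path P3→Q1→P1→Q4→P5→Q5 (+1); matched 4.
No augmenting path remains; maximum matching = 4.
König certificate: {P1, P2, P5, Q1} is a vertex cover of size 4 (every listed pair touches it), so no matching can be larger.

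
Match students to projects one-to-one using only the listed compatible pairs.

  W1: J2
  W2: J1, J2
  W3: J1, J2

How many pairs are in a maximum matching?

Unit-capacity flow: source→left, listed edges, right→sink; max matching = max flow.
Augmenting path W1→J2 (+1); matched 1.
Augmenting path W2→J1 (+1); matched 2.
No augmenting path remains; maximum matching = 2.
König certificate: {J1, J2} is a vertex cover of size 2 (every listed pair touches it), so no matching can be larger.

2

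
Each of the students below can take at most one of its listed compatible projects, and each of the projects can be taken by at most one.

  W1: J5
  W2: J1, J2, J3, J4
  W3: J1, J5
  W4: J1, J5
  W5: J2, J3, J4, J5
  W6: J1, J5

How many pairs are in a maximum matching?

4

Unit-capacity flow: source→left, listed edges, right→sink; max matching = max flow.
Augmenting path W1→J5 (+1); matched 1.
Augmenting path W2→J1 (+1); matched 2.
Augmenting path W5→J2 (+1); matched 3.
Augmenting path W3→J1→W2→J3 (+1); matched 4.
No augmenting path remains; maximum matching = 4.
König certificate: {W2, W5, J1, J5} is a vertex cover of size 4 (every listed pair touches it), so no matching can be larger.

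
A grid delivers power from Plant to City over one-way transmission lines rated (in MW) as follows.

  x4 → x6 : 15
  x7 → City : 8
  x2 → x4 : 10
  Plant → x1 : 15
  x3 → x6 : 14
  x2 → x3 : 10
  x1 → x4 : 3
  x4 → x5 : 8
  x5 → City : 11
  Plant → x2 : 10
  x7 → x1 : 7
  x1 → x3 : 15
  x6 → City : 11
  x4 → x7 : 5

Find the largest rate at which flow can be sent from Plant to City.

Augment Plant→x1→x3→x6→City: bottleneck 11, flow now 11.
Augment Plant→x1→x4→x5→City: bottleneck 3, flow now 14.
Augment Plant→x2→x4→x5→City: bottleneck 5, flow now 19.
Augment Plant→x2→x4→x7→City: bottleneck 5, flow now 24.
No augmenting path remains; maximum flow = 24.
In the residual graph, reachable from Plant: {Plant, x1, x3, x6}.
Min-cut edges: Plant→x2 (10), x1→x4 (3), x6→City (11); capacity 10 + 3 + 11 = 24.
This cut is saturated, so no flow can exceed 24.

24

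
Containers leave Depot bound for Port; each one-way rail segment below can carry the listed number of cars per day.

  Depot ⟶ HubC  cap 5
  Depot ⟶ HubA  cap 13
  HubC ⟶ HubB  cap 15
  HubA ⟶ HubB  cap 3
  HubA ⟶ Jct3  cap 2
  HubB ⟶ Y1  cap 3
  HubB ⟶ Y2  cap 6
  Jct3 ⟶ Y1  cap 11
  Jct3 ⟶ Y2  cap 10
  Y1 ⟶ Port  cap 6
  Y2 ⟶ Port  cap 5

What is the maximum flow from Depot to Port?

10

Augment Depot→HubC→HubB→Y1→Port: bottleneck 3, flow now 3.
Augment Depot→HubC→HubB→Y2→Port: bottleneck 2, flow now 5.
Augment Depot→HubA→HubB→Y2→Port: bottleneck 3, flow now 8.
Augment Depot→HubA→Jct3→Y1→Port: bottleneck 2, flow now 10.
No augmenting path remains; maximum flow = 10.
In the residual graph, reachable from Depot: {Depot, HubA}.
Min-cut edges: Depot→HubC (5), HubA→HubB (3), HubA→Jct3 (2); capacity 5 + 3 + 2 = 10.
This cut is saturated, so no flow can exceed 10.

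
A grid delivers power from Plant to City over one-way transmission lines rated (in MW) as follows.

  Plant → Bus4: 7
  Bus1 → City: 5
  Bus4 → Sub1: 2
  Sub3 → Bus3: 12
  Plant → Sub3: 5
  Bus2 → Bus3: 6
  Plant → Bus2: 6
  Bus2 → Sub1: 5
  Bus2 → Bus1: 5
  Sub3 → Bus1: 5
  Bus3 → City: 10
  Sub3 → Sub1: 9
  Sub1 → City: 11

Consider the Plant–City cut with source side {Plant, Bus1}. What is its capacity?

23

Edges leaving {Plant, Bus1}: Plant→Bus4 (7), Plant→Sub3 (5), Plant→Bus2 (6), Bus1→City (5).
Cut capacity = 7 + 5 + 6 + 5 = 23.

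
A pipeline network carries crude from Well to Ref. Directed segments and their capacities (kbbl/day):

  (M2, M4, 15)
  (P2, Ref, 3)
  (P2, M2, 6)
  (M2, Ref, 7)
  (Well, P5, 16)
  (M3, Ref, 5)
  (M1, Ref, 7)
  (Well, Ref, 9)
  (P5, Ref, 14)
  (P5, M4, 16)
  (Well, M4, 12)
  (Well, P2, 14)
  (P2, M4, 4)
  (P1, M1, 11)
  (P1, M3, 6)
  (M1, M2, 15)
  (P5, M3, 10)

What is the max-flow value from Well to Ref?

34

Augment Well→Ref: bottleneck 9, flow now 9.
Augment Well→P2→Ref: bottleneck 3, flow now 12.
Augment Well→P5→Ref: bottleneck 14, flow now 26.
Augment Well→P2→M2→Ref: bottleneck 6, flow now 32.
Augment Well→P5→M3→Ref: bottleneck 2, flow now 34.
No augmenting path remains; maximum flow = 34.
In the residual graph, reachable from Well: {Well, P2, M4}.
Min-cut edges: Well→P5 (16), Well→Ref (9), P2→M2 (6), P2→Ref (3); capacity 16 + 9 + 6 + 3 = 34.
This cut is saturated, so no flow can exceed 34.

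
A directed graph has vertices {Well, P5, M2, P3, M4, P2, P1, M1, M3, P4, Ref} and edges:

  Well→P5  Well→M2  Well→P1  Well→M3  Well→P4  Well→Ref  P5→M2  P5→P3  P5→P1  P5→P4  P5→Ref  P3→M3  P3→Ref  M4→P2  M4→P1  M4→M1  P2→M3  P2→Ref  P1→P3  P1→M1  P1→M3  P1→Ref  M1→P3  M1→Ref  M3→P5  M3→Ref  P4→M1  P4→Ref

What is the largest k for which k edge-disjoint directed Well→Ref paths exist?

5

Assign every edge capacity 1; by Menger, the answer equals the max flow.
Path Well→Ref (+1); total 1.
Path Well→P5→Ref (+1); total 2.
Path Well→P1→Ref (+1); total 3.
Path Well→M3→Ref (+1); total 4.
Path Well→P4→Ref (+1); total 5.
No residual Well→Ref path; max flow = 5.
Certifying cut of size 5: {Well→M3, Well→P1, Well→P4, Well→P5, Well→Ref}.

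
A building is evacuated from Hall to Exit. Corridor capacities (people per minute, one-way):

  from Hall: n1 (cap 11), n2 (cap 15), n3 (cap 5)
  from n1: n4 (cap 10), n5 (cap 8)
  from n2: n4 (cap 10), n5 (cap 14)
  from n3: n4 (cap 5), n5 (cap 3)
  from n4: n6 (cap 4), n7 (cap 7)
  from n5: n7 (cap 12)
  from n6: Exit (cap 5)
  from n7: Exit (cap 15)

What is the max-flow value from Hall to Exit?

19

Augment Hall→n1→n4→n6→Exit: bottleneck 4, flow now 4.
Augment Hall→n1→n4→n7→Exit: bottleneck 6, flow now 10.
Augment Hall→n1→n5→n7→Exit: bottleneck 1, flow now 11.
Augment Hall→n2→n4→n7→Exit: bottleneck 1, flow now 12.
Augment Hall→n2→n5→n7→Exit: bottleneck 7, flow now 19.
No augmenting path remains; maximum flow = 19.
In the residual graph, reachable from Hall: {Hall, n1, n2, n3, n4, n5, n7}.
Min-cut edges: n4→n6 (4), n7→Exit (15); capacity 4 + 15 = 19.
This cut is saturated, so no flow can exceed 19.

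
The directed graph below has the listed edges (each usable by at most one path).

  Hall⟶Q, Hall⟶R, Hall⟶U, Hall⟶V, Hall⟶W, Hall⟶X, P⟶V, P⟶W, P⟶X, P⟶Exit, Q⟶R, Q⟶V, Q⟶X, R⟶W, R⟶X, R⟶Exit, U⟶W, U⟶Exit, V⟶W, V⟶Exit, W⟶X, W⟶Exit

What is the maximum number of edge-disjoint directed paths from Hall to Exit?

Assign every edge capacity 1; by Menger, the answer equals the max flow.
Path Hall→R→Exit (+1); total 1.
Path Hall→U→Exit (+1); total 2.
Path Hall→V→Exit (+1); total 3.
Path Hall→W→Exit (+1); total 4.
No residual Hall→Exit path; max flow = 4.
Certifying cut of size 4: {Hall→U, R→Exit, V→Exit, W→Exit}.

4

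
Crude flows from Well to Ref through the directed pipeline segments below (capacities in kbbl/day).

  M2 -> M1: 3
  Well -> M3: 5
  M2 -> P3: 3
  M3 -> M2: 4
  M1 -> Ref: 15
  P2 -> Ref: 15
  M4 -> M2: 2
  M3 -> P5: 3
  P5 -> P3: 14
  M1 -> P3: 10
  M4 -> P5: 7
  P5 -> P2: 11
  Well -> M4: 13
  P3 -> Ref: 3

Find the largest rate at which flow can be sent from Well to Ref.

Augment Well→M4→P5→P3→Ref: bottleneck 3, flow now 3.
Augment Well→M4→P5→P2→Ref: bottleneck 4, flow now 7.
Augment Well→M4→M2→M1→Ref: bottleneck 2, flow now 9.
Augment Well→M3→P5→P2→Ref: bottleneck 3, flow now 12.
Augment Well→M3→M2→M1→Ref: bottleneck 1, flow now 13.
Augment Well→M3→M2→P3→P5→P2→Ref: bottleneck 1, flow now 14. (uses reverse residual edge)
No augmenting path remains; maximum flow = 14.
In the residual graph, reachable from Well: {Well, M4}.
Min-cut edges: Well→M3 (5), M4→P5 (7), M4→M2 (2); capacity 5 + 7 + 2 = 14.
This cut is saturated, so no flow can exceed 14.

14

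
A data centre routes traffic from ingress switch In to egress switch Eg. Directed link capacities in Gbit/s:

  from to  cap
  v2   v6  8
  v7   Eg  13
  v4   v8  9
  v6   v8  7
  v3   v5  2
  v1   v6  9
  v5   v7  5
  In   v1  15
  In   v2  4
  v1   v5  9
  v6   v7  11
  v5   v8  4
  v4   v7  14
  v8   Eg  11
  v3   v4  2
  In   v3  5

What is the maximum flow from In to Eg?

Augment In→v1→v5→v7→Eg: bottleneck 5, flow now 5.
Augment In→v1→v5→v8→Eg: bottleneck 4, flow now 9.
Augment In→v1→v6→v7→Eg: bottleneck 6, flow now 15.
Augment In→v2→v6→v7→Eg: bottleneck 2, flow now 17.
Augment In→v2→v6→v8→Eg: bottleneck 2, flow now 19.
Augment In→v3→v4→v8→Eg: bottleneck 2, flow now 21.
Augment In→v3→v5→v1→v6→v8→Eg: bottleneck 2, flow now 23. (uses reverse residual edge)
No augmenting path remains; maximum flow = 23.
In the residual graph, reachable from In: {In, v3}.
Min-cut edges: In→v1 (15), In→v2 (4), v3→v4 (2), v3→v5 (2); capacity 15 + 4 + 2 + 2 = 23.
This cut is saturated, so no flow can exceed 23.

23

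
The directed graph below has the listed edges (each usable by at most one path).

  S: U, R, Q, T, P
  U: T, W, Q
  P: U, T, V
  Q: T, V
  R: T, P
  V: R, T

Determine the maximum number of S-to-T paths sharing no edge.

Assign every edge capacity 1; by Menger, the answer equals the max flow.
Path S→T (+1); total 1.
Path S→P→T (+1); total 2.
Path S→Q→T (+1); total 3.
Path S→R→T (+1); total 4.
Path S→U→T (+1); total 5.
No residual S→T path; max flow = 5.
Certifying cut of size 5: {S→P, S→Q, S→R, S→T, S→U}.

5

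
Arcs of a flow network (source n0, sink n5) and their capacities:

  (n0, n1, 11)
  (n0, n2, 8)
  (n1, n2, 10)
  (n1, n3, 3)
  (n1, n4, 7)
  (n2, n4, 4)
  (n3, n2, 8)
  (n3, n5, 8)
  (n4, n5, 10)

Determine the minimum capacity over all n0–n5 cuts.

13

Augment n0→n1→n3→n5: bottleneck 3, flow now 3.
Augment n0→n1→n4→n5: bottleneck 7, flow now 10.
Augment n0→n2→n4→n5: bottleneck 3, flow now 13.
No augmenting path remains; maximum flow = 13.
By max-flow min-cut, the minimum cut capacity equals the max flow.
In the residual graph, reachable from n0: {n0, n1, n2, n4}.
Min-cut edges: n1→n3 (3), n4→n5 (10); capacity 3 + 10 = 13.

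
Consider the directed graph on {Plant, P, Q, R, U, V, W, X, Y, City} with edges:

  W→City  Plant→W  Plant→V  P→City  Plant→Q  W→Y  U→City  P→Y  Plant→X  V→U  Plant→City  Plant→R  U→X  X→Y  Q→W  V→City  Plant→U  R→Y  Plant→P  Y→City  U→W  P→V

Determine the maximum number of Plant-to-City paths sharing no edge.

6

Assign every edge capacity 1; by Menger, the answer equals the max flow.
Path Plant→City (+1); total 1.
Path Plant→P→City (+1); total 2.
Path Plant→U→City (+1); total 3.
Path Plant→V→City (+1); total 4.
Path Plant→W→City (+1); total 5.
Path Plant→R→Y→City (+1); total 6.
No residual Plant→City path; max flow = 6.
Certifying cut of size 6: {Plant→City, Plant→P, Plant→U, Plant→V, W→City, Y→City}.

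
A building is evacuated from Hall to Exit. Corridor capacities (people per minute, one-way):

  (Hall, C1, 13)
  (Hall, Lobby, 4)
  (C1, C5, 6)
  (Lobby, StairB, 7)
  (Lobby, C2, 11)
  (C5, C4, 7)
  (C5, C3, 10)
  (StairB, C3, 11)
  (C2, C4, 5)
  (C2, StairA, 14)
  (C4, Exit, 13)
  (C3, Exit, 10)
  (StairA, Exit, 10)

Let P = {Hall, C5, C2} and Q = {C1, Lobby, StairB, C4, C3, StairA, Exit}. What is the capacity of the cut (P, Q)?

53

Edges leaving {Hall, C5, C2}: Hall→C1 (13), Hall→Lobby (4), C5→C4 (7), C5→C3 (10), C2→C4 (5), C2→StairA (14).
Cut capacity = 13 + 4 + 7 + 10 + 5 + 14 = 53.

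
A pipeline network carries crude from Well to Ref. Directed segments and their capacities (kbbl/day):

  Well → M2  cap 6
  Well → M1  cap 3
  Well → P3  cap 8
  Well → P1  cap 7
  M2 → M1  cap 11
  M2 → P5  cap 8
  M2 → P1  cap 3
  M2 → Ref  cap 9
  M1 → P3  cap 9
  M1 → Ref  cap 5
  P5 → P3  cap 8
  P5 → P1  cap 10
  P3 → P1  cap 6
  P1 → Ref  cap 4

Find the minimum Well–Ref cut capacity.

13

Augment Well→M2→Ref: bottleneck 6, flow now 6.
Augment Well→M1→Ref: bottleneck 3, flow now 9.
Augment Well→P1→Ref: bottleneck 4, flow now 13.
No augmenting path remains; maximum flow = 13.
By max-flow min-cut, the minimum cut capacity equals the max flow.
In the residual graph, reachable from Well: {Well, P3, P1}.
Min-cut edges: Well→M2 (6), Well→M1 (3), P1→Ref (4); capacity 6 + 3 + 4 = 13.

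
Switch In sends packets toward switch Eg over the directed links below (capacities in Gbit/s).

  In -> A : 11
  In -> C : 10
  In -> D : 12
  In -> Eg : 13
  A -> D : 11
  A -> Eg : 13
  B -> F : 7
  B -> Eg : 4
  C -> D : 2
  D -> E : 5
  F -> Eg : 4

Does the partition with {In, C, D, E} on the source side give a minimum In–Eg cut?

Given cut capacity: 11 + 13 = 24.
Augment In→Eg: bottleneck 13, flow now 13.
Augment In→A→Eg: bottleneck 11, flow now 24.
No augmenting path remains; maximum flow = 24.
Cut capacity 24 equals the max flow, so it is a minimum cut.

Yes — it is a minimum cut (capacity 24).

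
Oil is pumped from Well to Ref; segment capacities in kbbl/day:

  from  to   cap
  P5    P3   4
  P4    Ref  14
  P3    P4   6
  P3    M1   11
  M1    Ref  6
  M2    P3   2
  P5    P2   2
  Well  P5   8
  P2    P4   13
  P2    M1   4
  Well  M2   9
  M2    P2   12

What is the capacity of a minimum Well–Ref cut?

Augment Well→P5→P2→P4→Ref: bottleneck 2, flow now 2.
Augment Well→P5→P3→P4→Ref: bottleneck 4, flow now 6.
Augment Well→M2→P2→P4→Ref: bottleneck 8, flow now 14.
Augment Well→M2→P2→M1→Ref: bottleneck 1, flow now 15.
No augmenting path remains; maximum flow = 15.
By max-flow min-cut, the minimum cut capacity equals the max flow.
In the residual graph, reachable from Well: {Well, P5}.
Min-cut edges: Well→M2 (9), P5→P2 (2), P5→P3 (4); capacity 9 + 2 + 4 = 15.

15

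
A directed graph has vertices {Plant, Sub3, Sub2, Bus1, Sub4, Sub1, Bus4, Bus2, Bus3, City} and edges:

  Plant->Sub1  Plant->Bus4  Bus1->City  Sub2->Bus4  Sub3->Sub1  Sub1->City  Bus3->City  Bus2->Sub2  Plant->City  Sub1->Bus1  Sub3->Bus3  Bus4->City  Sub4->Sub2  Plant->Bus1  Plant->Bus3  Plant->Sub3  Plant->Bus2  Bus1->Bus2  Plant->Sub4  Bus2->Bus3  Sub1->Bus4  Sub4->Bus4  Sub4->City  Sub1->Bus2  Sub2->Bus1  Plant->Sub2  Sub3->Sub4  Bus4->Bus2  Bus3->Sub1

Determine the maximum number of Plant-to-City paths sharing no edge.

Assign every edge capacity 1; by Menger, the answer equals the max flow.
Path Plant→City (+1); total 1.
Path Plant→Bus1→City (+1); total 2.
Path Plant→Sub4→City (+1); total 3.
Path Plant→Sub1→City (+1); total 4.
Path Plant→Bus4→City (+1); total 5.
Path Plant→Bus3→City (+1); total 6.
No residual Plant→City path; max flow = 6.
Certifying cut of size 6: {Bus1→City, Bus3→City, Bus4→City, Plant→City, Sub1→City, Sub4→City}.

6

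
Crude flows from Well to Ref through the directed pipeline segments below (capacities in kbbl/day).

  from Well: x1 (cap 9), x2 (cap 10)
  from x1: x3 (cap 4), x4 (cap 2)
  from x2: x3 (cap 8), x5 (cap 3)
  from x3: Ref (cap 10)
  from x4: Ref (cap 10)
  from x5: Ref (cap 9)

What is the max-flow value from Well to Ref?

15

Augment Well→x1→x3→Ref: bottleneck 4, flow now 4.
Augment Well→x1→x4→Ref: bottleneck 2, flow now 6.
Augment Well→x2→x3→Ref: bottleneck 6, flow now 12.
Augment Well→x2→x5→Ref: bottleneck 3, flow now 15.
No augmenting path remains; maximum flow = 15.
In the residual graph, reachable from Well: {Well, x1, x2, x3}.
Min-cut edges: x1→x4 (2), x2→x5 (3), x3→Ref (10); capacity 2 + 3 + 10 = 15.
This cut is saturated, so no flow can exceed 15.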